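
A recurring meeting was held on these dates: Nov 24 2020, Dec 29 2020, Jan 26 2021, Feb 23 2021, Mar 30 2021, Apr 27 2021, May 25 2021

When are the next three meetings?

Jun 29 2021, Jul 27 2021, Aug 31 2021

Every date is a Tuesday; gaps 35, 28, 28, 35, 28, 28 days.
Each is the last Tuesday of its month (at least one falls on the 29th or later, ruling out '4th Tuesday').
June 2021 ends with Tuesday Jun 29 2021.
Last Tuesday of July 2021: Jul 27 2021.
August 2021 ends with Tuesday Aug 31 2021.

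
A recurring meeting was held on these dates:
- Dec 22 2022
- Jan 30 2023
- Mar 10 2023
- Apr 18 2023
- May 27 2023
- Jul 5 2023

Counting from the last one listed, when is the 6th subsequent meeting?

Every event comes 39 days after the last (39, 39, 39, 39, 39).
Jul 5 2023 + 39 days = Aug 13 2023.
Aug 13 2023 + 39 days = Sep 21 2023.
Sep 21 2023 + 39 days = Oct 30 2023.
Oct 30 2023 + 39 days = Dec 8 2023.
Dec 8 2023 + 39 days = Jan 16 2024.
Jan 16 2024 + 39 days = Feb 24 2024.

Feb 24 2024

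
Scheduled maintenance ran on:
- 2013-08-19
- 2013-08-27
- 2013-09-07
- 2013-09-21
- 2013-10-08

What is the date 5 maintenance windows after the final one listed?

2014-02-15

Gaps: 8, 11, 14, 17 days — each gap is 3 larger than the previous one.
Next gap: 20 days. 2013-10-08 + 20 days = 2013-10-28.
Next gap: 23 days. 2013-10-28 + 23 days = 2013-11-20.
Next gap: 26 days. 2013-11-20 + 26 days = 2013-12-16.
Next gap: 29 days. 2013-12-16 + 29 days = 2014-01-14.
Next gap: 32 days. 2014-01-14 + 32 days = 2014-02-15.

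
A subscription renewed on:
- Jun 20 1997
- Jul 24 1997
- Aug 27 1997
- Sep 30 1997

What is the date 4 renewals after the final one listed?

Feb 13 1998

The spacing is 34, 34, 34 days — always 34 days.
Sep 30 1997 + 34 days = Nov 3 1997.
Nov 3 1997 + 34 days = Dec 7 1997.
Dec 7 1997 + 34 days = Jan 10 1998.
Jan 10 1998 + 34 days = Feb 13 1998.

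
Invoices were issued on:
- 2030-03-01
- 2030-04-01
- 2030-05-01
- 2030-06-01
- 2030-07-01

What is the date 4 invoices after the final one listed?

Each date is the 1st; the gaps (31, 30, 31, 30) track the month lengths.
The rule is the 1st of each month.
August 2030: 2030-08-01.
September 2030: 2030-09-01.
Next: October 2030 → 2030-10-01.
November 2030: 2030-11-01.

2030-11-01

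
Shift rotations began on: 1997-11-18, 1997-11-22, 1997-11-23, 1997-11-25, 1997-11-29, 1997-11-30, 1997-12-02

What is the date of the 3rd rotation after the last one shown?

The gap pattern 4, 1, 2, 4, 1, 2 repeats every 3 events.
These are the Tuesdays, Saturdays and Sundays of each week.
Next Saturday: 1997-12-06.
Next Sunday: 1997-12-07.
Next Tuesday: 1997-12-09.

1997-12-09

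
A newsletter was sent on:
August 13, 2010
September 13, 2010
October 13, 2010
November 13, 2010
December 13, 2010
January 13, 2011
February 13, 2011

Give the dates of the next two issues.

Each date is the 13th; the gaps (31, 30, 31, 30, 31, 31) track the month lengths.
The rule is the 13th of each month.
Next: March 2011 → March 13, 2011.
April 2011: April 13, 2011.

March 13, 2011; April 13, 2011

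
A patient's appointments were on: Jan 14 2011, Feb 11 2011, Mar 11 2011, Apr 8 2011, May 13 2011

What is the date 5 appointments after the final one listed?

Oct 14 2011

Gaps: 28, 28, 28, 35 days — a mix of 28 and 35. Every date is a Friday.
Each is the 2nd Friday of its month.
June 2011 — 2nd Friday is Jun 10 2011.
2nd Friday of July 2011: Jul 8 2011.
2nd Friday of August 2011: Aug 12 2011.
September 2011 — 2nd Friday is Sep 9 2011.
2nd Friday of October 2011: Oct 14 2011.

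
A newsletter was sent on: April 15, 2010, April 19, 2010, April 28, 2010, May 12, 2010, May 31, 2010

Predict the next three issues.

June 24, 2010; July 23, 2010; August 26, 2010

The spacing grows by 5 each time: 4, 9, 14, 19 days.
Next gap: 24 days. May 31, 2010 + 24 days = June 24, 2010.
Next gap: 29 days. June 24, 2010 + 29 days = July 23, 2010.
Next gap: 34 days. July 23, 2010 + 34 days = August 26, 2010.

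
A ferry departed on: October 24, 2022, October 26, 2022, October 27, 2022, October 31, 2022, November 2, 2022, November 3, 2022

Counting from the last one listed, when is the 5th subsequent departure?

Gaps: 2, 1, 4, 2, 1 days — not constant, but cyclic with period 3.
The events fall on every Monday, Wednesday and Thursday.
The following Monday is November 7, 2022.
Next Wednesday: November 9, 2022.
Next Thursday: November 10, 2022.
The following Monday is November 14, 2022.
Next Wednesday: November 16, 2022.

November 16, 2022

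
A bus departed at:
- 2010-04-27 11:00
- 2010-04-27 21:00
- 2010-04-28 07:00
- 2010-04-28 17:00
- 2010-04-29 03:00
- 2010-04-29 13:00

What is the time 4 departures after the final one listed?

Spacing: 10, 10, 10, 10, 10 h — constant 10 h.
2010-04-29 13:00 + 10 h = 2010-04-29 23:00.
2010-04-29 23:00 + 10 h = 2010-04-30 09:00.
2010-04-30 09:00 + 10 h = 2010-04-30 19:00.
2010-04-30 19:00 + 10 h = 2010-05-01 05:00.

2010-05-01 05:00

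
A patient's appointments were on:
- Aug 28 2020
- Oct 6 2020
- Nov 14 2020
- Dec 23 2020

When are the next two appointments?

Gaps between consecutive events: 39, 39, 39 days — a constant 39-day interval.
Dec 23 2020 + 39 days = Jan 31 2021.
Jan 31 2021 + 39 days = Mar 11 2021.

Jan 31 2021, Mar 11 2021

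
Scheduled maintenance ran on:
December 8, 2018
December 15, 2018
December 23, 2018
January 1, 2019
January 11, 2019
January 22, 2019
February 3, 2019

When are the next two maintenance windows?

Intervals are 7, 8, 9, 10, 11, 12 days — an arithmetic progression with common difference 1.
Next gap: 13 days. February 3, 2019 + 13 days = February 16, 2019.
Next gap: 14 days. February 16, 2019 + 14 days = March 2, 2019.

February 16, 2019; March 2, 2019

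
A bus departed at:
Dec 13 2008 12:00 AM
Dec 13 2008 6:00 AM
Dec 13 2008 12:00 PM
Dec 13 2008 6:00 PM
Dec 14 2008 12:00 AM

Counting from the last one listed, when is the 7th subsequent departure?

Spacing: 6, 6, 6, 6 h — constant 6 h.
Dec 14 2008 12:00 AM + 6 h = Dec 14 2008 6:00 AM.
Dec 14 2008 6:00 AM + 6 h = Dec 14 2008 12:00 PM.
Dec 14 2008 12:00 PM + 6 h = Dec 14 2008 6:00 PM.
Dec 14 2008 6:00 PM + 6 h = Dec 15 2008 12:00 AM.
Dec 15 2008 12:00 AM + 6 h = Dec 15 2008 6:00 AM.
Dec 15 2008 6:00 AM + 6 h = Dec 15 2008 12:00 PM.
Dec 15 2008 12:00 PM + 6 h = Dec 15 2008 6:00 PM.

Dec 15 2008 6:00 PM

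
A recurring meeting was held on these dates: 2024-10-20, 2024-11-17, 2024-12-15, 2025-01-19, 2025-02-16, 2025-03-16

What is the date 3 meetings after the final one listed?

2025-06-15

Gaps: 28, 28, 35, 28, 28 days — a mix of 28 and 35. Every date is a Sunday.
Each is the 3rd Sunday of its month.
3rd Sunday of April 2025: 2025-04-20.
3rd Sunday of May 2025: 2025-05-18.
June 2025 — 3rd Sunday is 2025-06-15.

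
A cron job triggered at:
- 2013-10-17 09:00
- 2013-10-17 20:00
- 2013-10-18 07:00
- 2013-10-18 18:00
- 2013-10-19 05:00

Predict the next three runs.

Spacing: 11, 11, 11, 11 h — constant 11 h.
2013-10-19 05:00 + 11 h = 2013-10-19 16:00.
2013-10-19 16:00 + 11 h = 2013-10-20 03:00.
2013-10-20 03:00 + 11 h = 2013-10-20 14:00.

2013-10-19 16:00, 2013-10-20 03:00, 2013-10-20 14:00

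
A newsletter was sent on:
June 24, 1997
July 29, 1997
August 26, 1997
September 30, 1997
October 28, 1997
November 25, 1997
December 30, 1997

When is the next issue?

January 27, 1998

These are Tuesdays with 35, 28, 35, 28, 28, 35-day gaps.
Each is the final Tuesday of its month — July 29, 1997 is past the 28th, so '4th Tuesday' doesn't fit.
January 1998 ends with Tuesday January 27, 1998.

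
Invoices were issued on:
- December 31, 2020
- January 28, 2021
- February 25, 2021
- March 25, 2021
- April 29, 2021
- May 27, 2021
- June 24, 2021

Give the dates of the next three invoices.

All Thursdays; the gaps (28, 28, 28, 35, 28, 28) vary with month length.
This is the last Thursday of each month.
July 2021 ends with Thursday July 29, 2021.
Last Thursday of August 2021: August 26, 2021.
Last Thursday of September 2021: September 30, 2021.

July 29, 2021; August 26, 2021; September 30, 2021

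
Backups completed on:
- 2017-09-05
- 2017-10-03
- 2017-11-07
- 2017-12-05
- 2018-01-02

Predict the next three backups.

These are Tuesdays at 28- or 35-day spacing (28, 35, 28, 28).
The pattern: 1st Tuesday of the month.
February 2018 — 1st Tuesday is 2018-02-06.
March 2018 — 1st Tuesday is 2018-03-06.
1st Tuesday of April 2018: 2018-04-03.

2018-02-06, 2018-03-06, 2018-04-03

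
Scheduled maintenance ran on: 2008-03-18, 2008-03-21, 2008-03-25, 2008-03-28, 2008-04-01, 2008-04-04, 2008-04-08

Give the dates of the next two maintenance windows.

Every event lands on a Tuesday or Friday (gaps cycle 3, 4, 3, 4, 3, 4).
So the schedule is: every Tuesday and Friday.
The following Friday is 2008-04-11.
The following Tuesday is 2008-04-15.

2008-04-11, 2008-04-15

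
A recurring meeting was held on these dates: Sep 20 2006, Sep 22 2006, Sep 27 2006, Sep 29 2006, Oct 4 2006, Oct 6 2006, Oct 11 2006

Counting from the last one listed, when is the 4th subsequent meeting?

Oct 25 2006

Gaps: 2, 5, 2, 5, 2, 5 days — not constant, but cyclic with period 2.
The events fall on every Wednesday and Friday.
Next Friday: Oct 13 2006.
Next Wednesday: Oct 18 2006.
Next Friday: Oct 20 2006.
The following Wednesday is Oct 25 2006.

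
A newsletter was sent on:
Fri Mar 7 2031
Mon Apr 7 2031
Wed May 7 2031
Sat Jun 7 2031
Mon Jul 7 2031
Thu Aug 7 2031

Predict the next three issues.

Each date is the 7th; the gaps (31, 30, 31, 30, 31) track the month lengths.
The rule is the 7th of each month.
Next: September 2031 → Sun Sep 7 2031.
October 2031: Tue Oct 7 2031.
Next: November 2031 → Fri Nov 7 2031.

Sun Sep 7 2031, Tue Oct 7 2031, Fri Nov 7 2031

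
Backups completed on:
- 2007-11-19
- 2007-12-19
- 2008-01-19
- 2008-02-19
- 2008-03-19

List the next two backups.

The day-of-month is always 19 (30, 31, 31, 29 days between events).
So this recurs on the 19th of each month.
Next: April 2008 → 2008-04-19.
Next: May 2008 → 2008-05-19.

2008-04-19, 2008-05-19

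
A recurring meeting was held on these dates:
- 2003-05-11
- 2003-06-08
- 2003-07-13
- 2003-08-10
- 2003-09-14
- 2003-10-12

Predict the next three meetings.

These are Sundays at 28- or 35-day spacing (28, 35, 28, 35, 28).
The pattern: 2nd Sunday of the month.
November 2003 — 2nd Sunday is 2003-11-09.
2nd Sunday of December 2003: 2003-12-14.
January 2004 — 2nd Sunday is 2004-01-11.

2003-11-09, 2003-12-14, 2004-01-11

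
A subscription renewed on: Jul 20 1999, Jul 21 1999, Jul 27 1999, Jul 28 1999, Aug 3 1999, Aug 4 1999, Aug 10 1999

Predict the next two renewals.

Aug 11 1999, Aug 17 1999

The gap pattern 1, 6, 1, 6, 1, 6 repeats every 2 events.
These are the Tuesdays and Wednesdays of each week.
Next Wednesday: Aug 11 1999.
Next Tuesday: Aug 17 1999.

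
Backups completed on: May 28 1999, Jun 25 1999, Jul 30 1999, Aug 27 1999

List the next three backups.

Every date is a Friday; gaps 28, 35, 28 days.
Each is the last Friday of its month (at least one falls on the 29th or later, ruling out '4th Friday').
Last Friday of September 1999: Sep 24 1999.
Last Friday of October 1999: Oct 29 1999.
November 1999 ends with Friday Nov 26 1999.

Sep 24 1999, Oct 29 1999, Nov 26 1999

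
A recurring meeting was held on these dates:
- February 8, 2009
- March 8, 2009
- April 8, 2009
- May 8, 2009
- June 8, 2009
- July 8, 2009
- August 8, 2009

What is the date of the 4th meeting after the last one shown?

The day-of-month is always 8 (28, 31, 30, 31, 30, 31 days between events).
So this recurs on the 8th of each month.
September 2009: September 8, 2009.
Next: October 2009 → October 8, 2009.
November 2009: November 8, 2009.
Next: December 2009 → December 8, 2009.

December 8, 2009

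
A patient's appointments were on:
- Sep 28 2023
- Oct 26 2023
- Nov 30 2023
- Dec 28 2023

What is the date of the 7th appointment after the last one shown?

These are Thursdays with 28, 35, 28-day gaps.
Each is the final Thursday of its month — Nov 30 2023 is past the 28th, so '4th Thursday' doesn't fit.
Last Thursday of January 2024: Jan 25 2024.
February 2024 ends with Thursday Feb 29 2024.
Last Thursday of March 2024: Mar 28 2024.
April 2024 ends with Thursday Apr 25 2024.
Last Thursday of May 2024: May 30 2024.
June 2024 ends with Thursday Jun 27 2024.
Last Thursday of July 2024: Jul 25 2024.

Jul 25 2024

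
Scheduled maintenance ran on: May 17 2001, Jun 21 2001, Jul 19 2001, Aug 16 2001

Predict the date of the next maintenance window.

Gaps: 35, 28, 28 days — a mix of 28 and 35. Every date is a Thursday.
Each is the 3rd Thursday of its month.
3rd Thursday of September 2001: Sep 20 2001.

Sep 20 2001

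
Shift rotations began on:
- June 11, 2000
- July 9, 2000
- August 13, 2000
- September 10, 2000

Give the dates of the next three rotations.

October 8, 2000; November 12, 2000; December 10, 2000

All dates are Sundays, 28, 35, 28 days apart.
Specifically, the 2nd Sunday of each month.
2nd Sunday of October 2000: October 8, 2000.
2nd Sunday of November 2000: November 12, 2000.
December 2000 — 2nd Sunday is December 10, 2000.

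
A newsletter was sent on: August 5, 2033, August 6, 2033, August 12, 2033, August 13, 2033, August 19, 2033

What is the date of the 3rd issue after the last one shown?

August 27, 2033

Every event lands on a Friday or Saturday (gaps cycle 1, 6, 1, 6).
So the schedule is: every Friday and Saturday.
The following Saturday is August 20, 2033.
The following Friday is August 26, 2033.
Next Saturday: August 27, 2033.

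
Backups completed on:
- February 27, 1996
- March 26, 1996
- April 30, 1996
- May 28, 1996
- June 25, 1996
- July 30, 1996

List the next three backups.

Every date is a Tuesday; gaps 28, 35, 28, 28, 35 days.
Each is the last Tuesday of its month (at least one falls on the 29th or later, ruling out '4th Tuesday').
August 1996 ends with Tuesday August 27, 1996.
September 1996 ends with Tuesday September 24, 1996.
October 1996 ends with Tuesday October 29, 1996.

August 27, 1996; September 24, 1996; October 29, 1996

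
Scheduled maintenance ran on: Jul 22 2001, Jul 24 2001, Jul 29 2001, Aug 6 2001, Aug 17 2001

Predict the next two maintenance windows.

Aug 31 2001, Sep 17 2001

The spacing grows by 3 each time: 2, 5, 8, 11 days.
Next gap: 14 days. Aug 17 2001 + 14 days = Aug 31 2001.
Next gap: 17 days. Aug 31 2001 + 17 days = Sep 17 2001.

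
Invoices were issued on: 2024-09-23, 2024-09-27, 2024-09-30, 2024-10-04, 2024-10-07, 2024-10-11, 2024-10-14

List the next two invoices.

2024-10-18, 2024-10-21

The gap pattern 4, 3, 4, 3, 4, 3 repeats every 2 events.
These are the Mondays and Fridays of each week.
The following Friday is 2024-10-18.
Next Monday: 2024-10-21.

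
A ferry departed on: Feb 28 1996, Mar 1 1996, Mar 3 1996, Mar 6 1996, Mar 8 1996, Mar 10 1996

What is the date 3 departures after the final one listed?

The gap pattern 2, 2, 3, 2, 2 repeats every 3 events.
These are the Wednesdays, Fridays and Sundays of each week.
The following Wednesday is Mar 13 1996.
The following Friday is Mar 15 1996.
The following Sunday is Mar 17 1996.

Mar 17 1996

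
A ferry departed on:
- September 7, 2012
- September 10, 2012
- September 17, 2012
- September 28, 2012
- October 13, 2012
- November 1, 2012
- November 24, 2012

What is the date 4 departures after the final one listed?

April 5, 2013

Gaps: 3, 7, 11, 15, 19, 23 days — each gap is 4 larger than the previous one.
Next gap: 27 days. November 24, 2012 + 27 days = December 21, 2012.
Next gap: 31 days. December 21, 2012 + 31 days = January 21, 2013.
Next gap: 35 days. January 21, 2013 + 35 days = February 25, 2013.
Next gap: 39 days. February 25, 2013 + 39 days = April 5, 2013.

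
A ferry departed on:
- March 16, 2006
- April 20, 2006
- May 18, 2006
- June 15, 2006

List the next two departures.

These are Thursdays at 28- or 35-day spacing (35, 28, 28).
The pattern: 3rd Thursday of the month.
July 2006 — 3rd Thursday is July 20, 2006.
August 2006 — 3rd Thursday is August 17, 2006.

July 20, 2006; August 17, 2006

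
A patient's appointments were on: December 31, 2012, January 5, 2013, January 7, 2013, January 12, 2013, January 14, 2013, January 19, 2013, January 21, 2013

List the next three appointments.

The gap pattern 5, 2, 5, 2, 5, 2 repeats every 2 events.
These are the Mondays and Saturdays of each week.
The following Saturday is January 26, 2013.
The following Monday is January 28, 2013.
The following Saturday is February 2, 2013.

January 26, 2013; January 28, 2013; February 2, 2013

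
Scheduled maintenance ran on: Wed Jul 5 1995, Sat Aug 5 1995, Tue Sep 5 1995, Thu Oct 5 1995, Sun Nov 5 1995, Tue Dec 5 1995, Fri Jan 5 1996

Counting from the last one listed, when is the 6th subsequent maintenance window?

Gaps: 31, 31, 30, 31, 30, 31 days — not constant. Every event is on the 5th of the month.
Pattern: the 5th of each month.
February 1996: Mon Feb 5 1996.
Next: March 1996 → Tue Mar 5 1996.
April 1996: Fri Apr 5 1996.
May 1996: Sun May 5 1996.
Next: June 1996 → Wed Jun 5 1996.
Next: July 1996 → Fri Jul 5 1996.

Fri Jul 5 1996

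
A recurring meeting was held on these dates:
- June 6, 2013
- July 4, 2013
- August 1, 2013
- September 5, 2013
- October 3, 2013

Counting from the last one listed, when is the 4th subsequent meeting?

These are Thursdays at 28- or 35-day spacing (28, 28, 35, 28).
The pattern: 1st Thursday of the month.
1st Thursday of November 2013: November 7, 2013.
December 2013 — 1st Thursday is December 5, 2013.
January 2014 — 1st Thursday is January 2, 2014.
1st Thursday of February 2014: February 6, 2014.

February 6, 2014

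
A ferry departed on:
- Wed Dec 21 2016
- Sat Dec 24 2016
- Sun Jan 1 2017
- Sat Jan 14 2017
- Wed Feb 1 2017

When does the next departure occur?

The spacing grows by 5 each time: 3, 8, 13, 18 days.
Next gap: 23 days. Wed Feb 1 2017 + 23 days = Fri Feb 24 2017.

Fri Feb 24 2017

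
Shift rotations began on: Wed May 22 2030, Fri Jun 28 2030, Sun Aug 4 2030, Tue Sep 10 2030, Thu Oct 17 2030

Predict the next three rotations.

Gaps between consecutive events: 37, 37, 37, 37 days — a constant 37-day interval.
Thu Oct 17 2030 + 37 days = Sat Nov 23 2030.
Sat Nov 23 2030 + 37 days = Mon Dec 30 2030.
Mon Dec 30 2030 + 37 days = Wed Feb 5 2031.

Sat Nov 23 2030, Mon Dec 30 2030, Wed Feb 5 2031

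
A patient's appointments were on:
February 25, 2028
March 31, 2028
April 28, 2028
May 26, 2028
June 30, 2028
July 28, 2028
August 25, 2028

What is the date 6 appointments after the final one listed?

These are Fridays with 35, 28, 28, 35, 28, 28-day gaps.
Each is the final Friday of its month — March 31, 2028 is past the 28th, so '4th Friday' doesn't fit.
Last Friday of September 2028: September 29, 2028.
October 2028 ends with Friday October 27, 2028.
Last Friday of November 2028: November 24, 2028.
Last Friday of December 2028: December 29, 2028.
Last Friday of January 2029: January 26, 2029.
February 2029 ends with Friday February 23, 2029.

February 23, 2029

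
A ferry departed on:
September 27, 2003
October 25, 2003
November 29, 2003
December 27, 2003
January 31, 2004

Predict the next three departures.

February 28, 2004; March 27, 2004; April 24, 2004

These are Saturdays with 28, 35, 28, 35-day gaps.
Each is the final Saturday of its month — November 29, 2003 is past the 28th, so '4th Saturday' doesn't fit.
Last Saturday of February 2004: February 28, 2004.
March 2004 ends with Saturday March 27, 2004.
Last Saturday of April 2004: April 24, 2004.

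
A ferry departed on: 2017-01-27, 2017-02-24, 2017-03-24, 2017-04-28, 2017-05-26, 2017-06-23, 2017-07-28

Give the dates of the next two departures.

2017-08-25, 2017-09-22

Gaps: 28, 28, 35, 28, 28, 35 days — a mix of 28 and 35. Every date is a Friday.
Each is the 4th Friday of its month.
4th Friday of August 2017: 2017-08-25.
September 2017 — 4th Friday is 2017-09-22.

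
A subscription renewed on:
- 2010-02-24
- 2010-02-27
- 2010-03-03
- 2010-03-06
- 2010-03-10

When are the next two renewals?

2010-03-13, 2010-03-17

Gaps: 3, 4, 3, 4 days — not constant, but cyclic with period 2.
The events fall on every Wednesday and Saturday.
Next Saturday: 2010-03-13.
The following Wednesday is 2010-03-17.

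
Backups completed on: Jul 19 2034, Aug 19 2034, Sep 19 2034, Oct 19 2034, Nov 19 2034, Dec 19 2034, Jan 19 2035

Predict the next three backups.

Feb 19 2035, Mar 19 2035, Apr 19 2035

Each date is the 19th; the gaps (31, 31, 30, 31, 30, 31) track the month lengths.
The rule is the 19th of each month.
Next: February 2035 → Feb 19 2035.
Next: March 2035 → Mar 19 2035.
Next: April 2035 → Apr 19 2035.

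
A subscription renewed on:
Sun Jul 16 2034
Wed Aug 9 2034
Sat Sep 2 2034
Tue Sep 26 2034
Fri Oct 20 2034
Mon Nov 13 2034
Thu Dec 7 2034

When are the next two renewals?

Sun Dec 31 2034, Wed Jan 24 2035

Every event comes 24 days after the last (24, 24, 24, 24, 24, 24).
Thu Dec 7 2034 + 24 days = Sun Dec 31 2034.
Sun Dec 31 2034 + 24 days = Wed Jan 24 2035.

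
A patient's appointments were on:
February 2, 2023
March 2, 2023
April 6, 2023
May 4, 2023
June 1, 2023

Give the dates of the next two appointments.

All dates are Thursdays, 28, 35, 28, 28 days apart.
Specifically, the 1st Thursday of each month.
July 2023 — 1st Thursday is July 6, 2023.
1st Thursday of August 2023: August 3, 2023.

July 6, 2023; August 3, 2023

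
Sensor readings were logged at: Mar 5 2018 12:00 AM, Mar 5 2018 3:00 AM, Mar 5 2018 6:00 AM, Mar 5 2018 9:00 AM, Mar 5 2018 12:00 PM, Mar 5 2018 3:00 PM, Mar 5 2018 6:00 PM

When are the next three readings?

The interval is a steady 3 hours (3, 3, 3, 3, 3, 3).
Mar 5 2018 6:00 PM + 3 h = Mar 5 2018 9:00 PM.
Mar 5 2018 9:00 PM + 3 h = Mar 6 2018 12:00 AM.
Mar 6 2018 12:00 AM + 3 h = Mar 6 2018 3:00 AM.

Mar 5 2018 9:00 PM, Mar 6 2018 12:00 AM, Mar 6 2018 3:00 AM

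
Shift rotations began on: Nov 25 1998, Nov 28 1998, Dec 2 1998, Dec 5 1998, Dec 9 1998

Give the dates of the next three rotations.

Dec 12 1998, Dec 16 1998, Dec 19 1998

The gap pattern 3, 4, 3, 4 repeats every 2 events.
These are the Wednesdays and Saturdays of each week.
The following Saturday is Dec 12 1998.
The following Wednesday is Dec 16 1998.
Next Saturday: Dec 19 1998.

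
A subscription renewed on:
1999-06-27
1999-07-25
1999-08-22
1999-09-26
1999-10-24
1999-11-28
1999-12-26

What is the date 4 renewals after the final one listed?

2000-04-23

All dates are Sundays, 28, 28, 35, 28, 35, 28 days apart.
Specifically, the 4th Sunday of each month.
January 2000 — 4th Sunday is 2000-01-23.
4th Sunday of February 2000: 2000-02-27.
4th Sunday of March 2000: 2000-03-26.
April 2000 — 4th Sunday is 2000-04-23.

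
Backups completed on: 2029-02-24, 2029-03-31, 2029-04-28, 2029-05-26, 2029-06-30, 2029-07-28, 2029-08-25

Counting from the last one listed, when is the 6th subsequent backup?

These are Saturdays with 35, 28, 28, 35, 28, 28-day gaps.
Each is the final Saturday of its month — 2029-03-31 is past the 28th, so '4th Saturday' doesn't fit.
Last Saturday of September 2029: 2029-09-29.
October 2029 ends with Saturday 2029-10-27.
Last Saturday of November 2029: 2029-11-24.
Last Saturday of December 2029: 2029-12-29.
January 2030 ends with Saturday 2030-01-26.
February 2030 ends with Saturday 2030-02-23.

2030-02-23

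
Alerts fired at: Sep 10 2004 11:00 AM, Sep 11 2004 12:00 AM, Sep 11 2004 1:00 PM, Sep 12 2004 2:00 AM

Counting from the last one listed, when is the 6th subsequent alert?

The interval is a steady 13 hours (13, 13, 13).
Sep 12 2004 2:00 AM + 13 h = Sep 12 2004 3:00 PM.
Sep 12 2004 3:00 PM + 13 h = Sep 13 2004 4:00 AM.
Sep 13 2004 4:00 AM + 13 h = Sep 13 2004 5:00 PM.
Sep 13 2004 5:00 PM + 13 h = Sep 14 2004 6:00 AM.
Sep 14 2004 6:00 AM + 13 h = Sep 14 2004 7:00 PM.
Sep 14 2004 7:00 PM + 13 h = Sep 15 2004 8:00 AM.

Sep 15 2004 8:00 AM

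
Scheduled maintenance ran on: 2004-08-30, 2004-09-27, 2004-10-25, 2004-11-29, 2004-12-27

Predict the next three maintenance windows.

Every date is a Monday; gaps 28, 28, 35, 28 days.
Each is the last Monday of its month (at least one falls on the 29th or later, ruling out '4th Monday').
January 2005 ends with Monday 2005-01-31.
Last Monday of February 2005: 2005-02-28.
March 2005 ends with Monday 2005-03-28.

2005-01-31, 2005-02-28, 2005-03-28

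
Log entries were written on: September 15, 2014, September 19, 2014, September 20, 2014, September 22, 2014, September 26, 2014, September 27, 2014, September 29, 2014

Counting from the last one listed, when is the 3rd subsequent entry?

The gap pattern 4, 1, 2, 4, 1, 2 repeats every 3 events.
These are the Mondays, Fridays and Saturdays of each week.
Next Friday: October 3, 2014.
The following Saturday is October 4, 2014.
Next Monday: October 6, 2014.

October 6, 2014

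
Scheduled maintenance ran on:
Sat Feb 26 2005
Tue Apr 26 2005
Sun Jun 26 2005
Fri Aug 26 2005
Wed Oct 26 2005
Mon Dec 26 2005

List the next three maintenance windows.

Each date is the 26th; the gaps (59, 61, 61, 61, 61) track the month lengths.
The rule is the 26th of every 2 months.
Next: February 2006 → Sun Feb 26 2006.
April 2006: Wed Apr 26 2006.
June 2006: Mon Jun 26 2006.

Sun Feb 26 2006, Wed Apr 26 2006, Mon Jun 26 2006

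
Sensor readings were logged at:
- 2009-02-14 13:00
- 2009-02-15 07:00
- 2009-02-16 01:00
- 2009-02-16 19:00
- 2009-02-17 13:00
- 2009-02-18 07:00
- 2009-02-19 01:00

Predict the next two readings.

Gaps: 18, 18, 18, 18, 18, 18 hours — each event is 18 hours after the previous one.
2009-02-19 01:00 + 18 h = 2009-02-19 19:00.
2009-02-19 19:00 + 18 h = 2009-02-20 13:00.

2009-02-19 19:00, 2009-02-20 13:00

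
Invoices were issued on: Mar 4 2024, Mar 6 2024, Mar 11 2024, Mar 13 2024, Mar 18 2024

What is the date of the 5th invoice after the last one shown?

Apr 3 2024

Gaps: 2, 5, 2, 5 days — not constant, but cyclic with period 2.
The events fall on every Monday and Wednesday.
The following Wednesday is Mar 20 2024.
Next Monday: Mar 25 2024.
The following Wednesday is Mar 27 2024.
Next Monday: Apr 1 2024.
Next Wednesday: Apr 3 2024.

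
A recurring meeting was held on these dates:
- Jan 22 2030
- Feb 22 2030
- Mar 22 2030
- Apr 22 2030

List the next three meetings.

Each date is the 22nd; the gaps (31, 28, 31) track the month lengths.
The rule is the 22nd of each month.
May 2030: May 22 2030.
June 2030: Jun 22 2030.
July 2030: Jul 22 2030.

May 22 2030, Jun 22 2030, Jul 22 2030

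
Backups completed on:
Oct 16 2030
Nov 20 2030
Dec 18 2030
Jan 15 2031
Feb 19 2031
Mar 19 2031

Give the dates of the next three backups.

Apr 16 2031, May 21 2031, Jun 18 2031

All dates are Wednesdays, 35, 28, 28, 35, 28 days apart.
Specifically, the 3rd Wednesday of each month.
April 2031 — 3rd Wednesday is Apr 16 2031.
3rd Wednesday of May 2031: May 21 2031.
June 2031 — 3rd Wednesday is Jun 18 2031.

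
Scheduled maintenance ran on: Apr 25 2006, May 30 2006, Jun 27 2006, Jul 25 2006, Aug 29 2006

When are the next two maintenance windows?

All Tuesdays; the gaps (35, 28, 28, 35) vary with month length.
This is the last Tuesday of each month.
Last Tuesday of September 2006: Sep 26 2006.
October 2006 ends with Tuesday Oct 31 2006.

Sep 26 2006, Oct 31 2006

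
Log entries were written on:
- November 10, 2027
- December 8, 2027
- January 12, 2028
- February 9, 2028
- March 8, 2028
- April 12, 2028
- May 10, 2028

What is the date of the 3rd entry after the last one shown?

August 9, 2028

Gaps: 28, 35, 28, 28, 35, 28 days — a mix of 28 and 35. Every date is a Wednesday.
Each is the 2nd Wednesday of its month.
June 2028 — 2nd Wednesday is June 14, 2028.
2nd Wednesday of July 2028: July 12, 2028.
August 2028 — 2nd Wednesday is August 9, 2028.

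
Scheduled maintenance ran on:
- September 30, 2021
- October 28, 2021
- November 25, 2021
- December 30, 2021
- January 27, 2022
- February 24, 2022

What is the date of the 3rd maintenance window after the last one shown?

May 26, 2022

These are Thursdays with 28, 28, 35, 28, 28-day gaps.
Each is the final Thursday of its month — September 30, 2021 is past the 28th, so '4th Thursday' doesn't fit.
Last Thursday of March 2022: March 31, 2022.
Last Thursday of April 2022: April 28, 2022.
Last Thursday of May 2022: May 26, 2022.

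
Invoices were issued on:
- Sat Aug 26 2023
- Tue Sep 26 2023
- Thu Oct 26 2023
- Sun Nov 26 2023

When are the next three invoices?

Tue Dec 26 2023, Fri Jan 26 2024, Mon Feb 26 2024

The day-of-month is always 26 (31, 30, 31 days between events).
So this recurs on the 26th of each month.
Next: December 2023 → Tue Dec 26 2023.
Next: January 2024 → Fri Jan 26 2024.
Next: February 2024 → Mon Feb 26 2024.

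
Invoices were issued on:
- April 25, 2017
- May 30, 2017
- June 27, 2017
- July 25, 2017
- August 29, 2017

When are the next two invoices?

September 26, 2017; October 31, 2017

Every date is a Tuesday; gaps 35, 28, 28, 35 days.
Each is the last Tuesday of its month (at least one falls on the 29th or later, ruling out '4th Tuesday').
Last Tuesday of September 2017: September 26, 2017.
Last Tuesday of October 2017: October 31, 2017.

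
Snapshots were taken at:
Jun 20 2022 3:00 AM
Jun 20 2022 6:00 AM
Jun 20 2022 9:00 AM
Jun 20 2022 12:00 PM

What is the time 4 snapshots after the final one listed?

Jun 21 2022 12:00 AM

Gaps: 3, 3, 3 hours — each event is 3 hours after the previous one.
Jun 20 2022 12:00 PM + 3 h = Jun 20 2022 3:00 PM.
Jun 20 2022 3:00 PM + 3 h = Jun 20 2022 6:00 PM.
Jun 20 2022 6:00 PM + 3 h = Jun 20 2022 9:00 PM.
Jun 20 2022 9:00 PM + 3 h = Jun 21 2022 12:00 AM.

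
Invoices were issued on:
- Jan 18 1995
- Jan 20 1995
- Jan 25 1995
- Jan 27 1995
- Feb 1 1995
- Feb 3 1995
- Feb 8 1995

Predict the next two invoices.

Feb 10 1995, Feb 15 1995

Every event lands on a Wednesday or Friday (gaps cycle 2, 5, 2, 5, 2, 5).
So the schedule is: every Wednesday and Friday.
The following Friday is Feb 10 1995.
The following Wednesday is Feb 15 1995.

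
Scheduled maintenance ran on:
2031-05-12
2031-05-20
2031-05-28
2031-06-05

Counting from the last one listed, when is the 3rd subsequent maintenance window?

Gaps between consecutive events: 8, 8, 8 days — a constant 8-day interval.
2031-06-05 + 8 days = 2031-06-13.
2031-06-13 + 8 days = 2031-06-21.
2031-06-21 + 8 days = 2031-06-29.

2031-06-29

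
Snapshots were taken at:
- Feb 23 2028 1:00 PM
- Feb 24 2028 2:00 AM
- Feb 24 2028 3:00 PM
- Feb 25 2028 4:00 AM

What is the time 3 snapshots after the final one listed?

Feb 26 2028 7:00 PM

Gaps: 13, 13, 13 hours — each event is 13 hours after the previous one.
Feb 25 2028 4:00 AM + 13 h = Feb 25 2028 5:00 PM.
Feb 25 2028 5:00 PM + 13 h = Feb 26 2028 6:00 AM.
Feb 26 2028 6:00 AM + 13 h = Feb 26 2028 7:00 PM.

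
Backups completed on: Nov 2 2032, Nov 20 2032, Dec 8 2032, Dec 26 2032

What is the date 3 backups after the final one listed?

Feb 18 2033

Every event comes 18 days after the last (18, 18, 18).
Dec 26 2032 + 18 days = Jan 13 2033.
Jan 13 2033 + 18 days = Jan 31 2033.
Jan 31 2033 + 18 days = Feb 18 2033.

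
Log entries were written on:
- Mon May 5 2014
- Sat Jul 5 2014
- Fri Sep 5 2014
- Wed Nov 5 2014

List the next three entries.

Gaps: 61, 62, 61 days — not constant. Every event is on the 5th of the month.
Pattern: the 5th of every 2 months.
January 2015: Mon Jan 5 2015.
March 2015: Thu Mar 5 2015.
May 2015: Tue May 5 2015.

Mon Jan 5 2015, Thu Mar 5 2015, Tue May 5 2015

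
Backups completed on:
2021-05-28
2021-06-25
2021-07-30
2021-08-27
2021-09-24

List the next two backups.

Every date is a Friday; gaps 28, 35, 28, 28 days.
Each is the last Friday of its month (at least one falls on the 29th or later, ruling out '4th Friday').
October 2021 ends with Friday 2021-10-29.
November 2021 ends with Friday 2021-11-26.

2021-10-29, 2021-11-26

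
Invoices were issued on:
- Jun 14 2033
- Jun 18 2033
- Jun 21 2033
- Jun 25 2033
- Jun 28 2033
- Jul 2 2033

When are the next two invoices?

Jul 5 2033, Jul 9 2033

Every event lands on a Tuesday or Saturday (gaps cycle 4, 3, 4, 3, 4).
So the schedule is: every Tuesday and Saturday.
Next Tuesday: Jul 5 2033.
The following Saturday is Jul 9 2033.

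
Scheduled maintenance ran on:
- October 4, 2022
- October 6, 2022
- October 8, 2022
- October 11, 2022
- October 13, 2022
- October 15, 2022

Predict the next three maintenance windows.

October 18, 2022; October 20, 2022; October 22, 2022

Gaps: 2, 2, 3, 2, 2 days — not constant, but cyclic with period 3.
The events fall on every Tuesday, Thursday and Saturday.
The following Tuesday is October 18, 2022.
The following Thursday is October 20, 2022.
The following Saturday is October 22, 2022.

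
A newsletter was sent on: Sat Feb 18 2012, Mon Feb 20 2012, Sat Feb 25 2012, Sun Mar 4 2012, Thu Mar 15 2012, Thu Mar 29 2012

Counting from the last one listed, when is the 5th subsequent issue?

Sun Jul 22 2012

Intervals are 2, 5, 8, 11, 14 days — an arithmetic progression with common difference 3.
Next gap: 17 days. Thu Mar 29 2012 + 17 days = Sun Apr 15 2012.
Next gap: 20 days. Sun Apr 15 2012 + 20 days = Sat May 5 2012.
Next gap: 23 days. Sat May 5 2012 + 23 days = Mon May 28 2012.
Next gap: 26 days. Mon May 28 2012 + 26 days = Sat Jun 23 2012.
Next gap: 29 days. Sat Jun 23 2012 + 29 days = Sun Jul 22 2012.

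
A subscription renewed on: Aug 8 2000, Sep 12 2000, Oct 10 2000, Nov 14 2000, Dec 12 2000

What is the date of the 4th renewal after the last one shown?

Apr 10 2001

Gaps: 35, 28, 35, 28 days — a mix of 28 and 35. Every date is a Tuesday.
Each is the 2nd Tuesday of its month.
January 2001 — 2nd Tuesday is Jan 9 2001.
February 2001 — 2nd Tuesday is Feb 13 2001.
March 2001 — 2nd Tuesday is Mar 13 2001.
2nd Tuesday of April 2001: Apr 10 2001.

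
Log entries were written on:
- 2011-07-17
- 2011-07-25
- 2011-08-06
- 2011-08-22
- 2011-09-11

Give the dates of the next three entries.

Gaps: 8, 12, 16, 20 days — each gap is 4 larger than the previous one.
Next gap: 24 days. 2011-09-11 + 24 days = 2011-10-05.
Next gap: 28 days. 2011-10-05 + 28 days = 2011-11-02.
Next gap: 32 days. 2011-11-02 + 32 days = 2011-12-04.

2011-10-05, 2011-11-02, 2011-12-04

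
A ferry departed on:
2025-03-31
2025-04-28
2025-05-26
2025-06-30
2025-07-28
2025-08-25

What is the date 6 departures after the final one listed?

All Mondays; the gaps (28, 28, 35, 28, 28) vary with month length.
This is the last Monday of each month.
September 2025 ends with Monday 2025-09-29.
October 2025 ends with Monday 2025-10-27.
November 2025 ends with Monday 2025-11-24.
Last Monday of December 2025: 2025-12-29.
Last Monday of January 2026: 2026-01-26.
Last Monday of February 2026: 2026-02-23.

2026-02-23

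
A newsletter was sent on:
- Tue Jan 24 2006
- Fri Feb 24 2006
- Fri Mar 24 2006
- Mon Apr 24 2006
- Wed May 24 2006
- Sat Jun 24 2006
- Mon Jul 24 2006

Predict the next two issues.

Each date is the 24th; the gaps (31, 28, 31, 30, 31, 30) track the month lengths.
The rule is the 24th of each month.
Next: August 2006 → Thu Aug 24 2006.
September 2006: Sun Sep 24 2006.

Thu Aug 24 2006, Sun Sep 24 2006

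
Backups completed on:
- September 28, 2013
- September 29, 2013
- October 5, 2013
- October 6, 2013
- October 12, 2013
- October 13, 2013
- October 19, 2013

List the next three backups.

Every event lands on a Saturday or Sunday (gaps cycle 1, 6, 1, 6, 1, 6).
So the schedule is: every Saturday and Sunday.
The following Sunday is October 20, 2013.
The following Saturday is October 26, 2013.
Next Sunday: October 27, 2013.

October 20, 2013; October 26, 2013; October 27, 2013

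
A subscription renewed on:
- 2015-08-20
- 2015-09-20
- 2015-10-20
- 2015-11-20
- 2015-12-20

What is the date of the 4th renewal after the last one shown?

2016-04-20

The day-of-month is always 20 (31, 30, 31, 30 days between events).
So this recurs on the 20th of each month.
Next: January 2016 → 2016-01-20.
February 2016: 2016-02-20.
Next: March 2016 → 2016-03-20.
April 2016: 2016-04-20.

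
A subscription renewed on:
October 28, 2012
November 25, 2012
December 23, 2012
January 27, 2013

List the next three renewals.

These are Sundays at 28- or 35-day spacing (28, 28, 35).
The pattern: 4th Sunday of the month.
4th Sunday of February 2013: February 24, 2013.
March 2013 — 4th Sunday is March 24, 2013.
4th Sunday of April 2013: April 28, 2013.

February 24, 2013; March 24, 2013; April 28, 2013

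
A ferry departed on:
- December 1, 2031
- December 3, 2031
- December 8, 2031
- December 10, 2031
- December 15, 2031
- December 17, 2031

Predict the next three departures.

December 22, 2031; December 24, 2031; December 29, 2031

Gaps: 2, 5, 2, 5, 2 days — not constant, but cyclic with period 2.
The events fall on every Monday and Wednesday.
The following Monday is December 22, 2031.
The following Wednesday is December 24, 2031.
Next Monday: December 29, 2031.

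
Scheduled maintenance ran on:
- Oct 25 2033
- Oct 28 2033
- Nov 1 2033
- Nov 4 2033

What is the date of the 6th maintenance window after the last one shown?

Nov 25 2033

Every event lands on a Tuesday or Friday (gaps cycle 3, 4, 3).
So the schedule is: every Tuesday and Friday.
Next Tuesday: Nov 8 2033.
The following Friday is Nov 11 2033.
The following Tuesday is Nov 15 2033.
The following Friday is Nov 18 2033.
The following Tuesday is Nov 22 2033.
Next Friday: Nov 25 2033.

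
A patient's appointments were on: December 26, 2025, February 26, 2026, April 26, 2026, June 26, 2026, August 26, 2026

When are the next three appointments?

Gaps: 62, 59, 61, 61 days — not constant. Every event is on the 26th of the month.
Pattern: the 26th of every 2 months.
Next: October 2026 → October 26, 2026.
December 2026: December 26, 2026.
Next: February 2027 → February 26, 2027.

October 26, 2026; December 26, 2026; February 26, 2027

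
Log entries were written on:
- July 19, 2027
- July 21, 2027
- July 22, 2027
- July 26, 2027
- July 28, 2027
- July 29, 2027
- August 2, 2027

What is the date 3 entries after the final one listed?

August 9, 2027

Gaps: 2, 1, 4, 2, 1, 4 days — not constant, but cyclic with period 3.
The events fall on every Monday, Wednesday and Thursday.
The following Wednesday is August 4, 2027.
The following Thursday is August 5, 2027.
The following Monday is August 9, 2027.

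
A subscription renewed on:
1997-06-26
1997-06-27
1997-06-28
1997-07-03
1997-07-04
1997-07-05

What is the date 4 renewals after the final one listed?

Gaps: 1, 1, 5, 1, 1 days — not constant, but cyclic with period 3.
The events fall on every Thursday, Friday and Saturday.
Next Thursday: 1997-07-10.
Next Friday: 1997-07-11.
Next Saturday: 1997-07-12.
The following Thursday is 1997-07-17.

1997-07-17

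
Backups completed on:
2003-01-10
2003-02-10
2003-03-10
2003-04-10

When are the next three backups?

The day-of-month is always 10 (31, 28, 31 days between events).
So this recurs on the 10th of each month.
May 2003: 2003-05-10.
June 2003: 2003-06-10.
Next: July 2003 → 2003-07-10.

2003-05-10, 2003-06-10, 2003-07-10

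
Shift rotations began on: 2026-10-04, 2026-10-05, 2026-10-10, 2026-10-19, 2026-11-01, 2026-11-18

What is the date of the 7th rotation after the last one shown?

The spacing grows by 4 each time: 1, 5, 9, 13, 17 days.
Next gap: 21 days. 2026-11-18 + 21 days = 2026-12-09.
Next gap: 25 days. 2026-12-09 + 25 days = 2027-01-03.
Next gap: 29 days. 2027-01-03 + 29 days = 2027-02-01.
Next gap: 33 days. 2027-02-01 + 33 days = 2027-03-06.
Next gap: 37 days. 2027-03-06 + 37 days = 2027-04-12.
Next gap: 41 days. 2027-04-12 + 41 days = 2027-05-23.
Next gap: 45 days. 2027-05-23 + 45 days = 2027-07-07.

2027-07-07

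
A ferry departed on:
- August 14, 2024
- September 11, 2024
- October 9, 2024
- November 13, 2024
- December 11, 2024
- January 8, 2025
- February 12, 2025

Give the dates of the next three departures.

March 12, 2025; April 9, 2025; May 14, 2025

These are Wednesdays at 28- or 35-day spacing (28, 28, 35, 28, 28, 35).
The pattern: 2nd Wednesday of the month.
March 2025 — 2nd Wednesday is March 12, 2025.
2nd Wednesday of April 2025: April 9, 2025.
2nd Wednesday of May 2025: May 14, 2025.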